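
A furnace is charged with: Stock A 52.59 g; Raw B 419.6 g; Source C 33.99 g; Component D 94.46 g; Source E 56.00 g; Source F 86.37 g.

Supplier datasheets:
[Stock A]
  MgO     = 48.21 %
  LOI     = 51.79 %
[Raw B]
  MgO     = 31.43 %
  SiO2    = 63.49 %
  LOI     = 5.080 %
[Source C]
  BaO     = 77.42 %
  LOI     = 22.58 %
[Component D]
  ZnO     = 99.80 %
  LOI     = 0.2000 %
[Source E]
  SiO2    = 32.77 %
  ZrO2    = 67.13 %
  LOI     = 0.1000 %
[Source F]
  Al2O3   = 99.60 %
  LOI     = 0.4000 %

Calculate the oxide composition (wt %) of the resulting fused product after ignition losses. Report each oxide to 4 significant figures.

Working values appear, rounded to 4 significant figures, between the steps. The whole derivation runs at exact precision at all times — every reported number takes just one rounding — all derived quantities, which include ignition loss, six oxide percentages, the totals, net glass mass, yield, are carried at full precision, as set out in the problem or answer text, starting from the weights on 686.2 g of glass.
Oxide masses out of the charge:
  MgO: 52.59·0.4821 + 419.6·0.3143 = 157.2 g
  BaO: 33.99·0.7742 = 26.32 g
  ZnO: 94.46·0.9980 = 94.27 g
  SiO2: 419.6·0.6349 + 56.00·0.3277 = 284.8 g
  Al2O3: 86.37·0.9960 = 86.02 g
  ZrO2: 56.00·0.6713 = 37.59 g
LOI: 52.59·0.5179 + 419.6·0.05080 + 33.99·0.2258 + 94.46·0.002000 + 56.00·0.001000 + 86.37·0.004000 = 56.82 g
Glass = total batch minus LOI = 743.0 − 56.82 = 686.2 g (equal to the oxide-mass sum)
percent by weight: oxide/glass ×100

Glass mass = 686.2 g (batch 743.0 − LOI 56.82).
Composition: MgO 22.91%, BaO 3.835%, ZnO 13.74%, SiO2 41.50%, Al2O3 12.54%, ZrO2 5.478%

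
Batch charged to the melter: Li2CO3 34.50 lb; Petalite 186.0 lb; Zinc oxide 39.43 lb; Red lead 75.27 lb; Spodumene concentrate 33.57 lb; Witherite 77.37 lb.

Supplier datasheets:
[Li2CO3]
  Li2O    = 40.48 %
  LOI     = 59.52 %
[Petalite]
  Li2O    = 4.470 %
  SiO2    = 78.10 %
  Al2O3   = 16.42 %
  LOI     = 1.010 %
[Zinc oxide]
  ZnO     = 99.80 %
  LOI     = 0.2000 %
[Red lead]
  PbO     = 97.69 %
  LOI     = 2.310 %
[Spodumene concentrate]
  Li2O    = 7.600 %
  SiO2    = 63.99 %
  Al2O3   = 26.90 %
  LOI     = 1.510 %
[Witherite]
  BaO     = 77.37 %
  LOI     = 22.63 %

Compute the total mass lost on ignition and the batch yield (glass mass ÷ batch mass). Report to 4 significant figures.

LOI loss = 42.25 lb; glass = 403.9 lb; yield = 90.53%

Every computation carries full float precision through the solve; the intermediate values are shown, rounded to 4 significant digits, across the worked steps; exactly one rounding goes into every reported figure; derived quantities are rebuilt using the weight values per 403.9 lb of glass in full precision (yield, totals, net glass mass, ignition loss, the six compositions), as they appear in the problem or answer text.
Per-material ignition loss:
  Li2CO3: 34.50 × 0.5952 = 20.53 lb
  Petalite: 186.0 × 0.01010 = 1.879 lb
  Zinc oxide: 39.43 × 0.002000 = 0.07886 lb
  Red lead: 75.27 × 0.02310 = 1.739 lb
  Spodumene concentrate: 33.57 × 0.01510 = 0.5069 lb
  Witherite: 77.37 × 0.2263 = 17.51 lb
Total LOI = 42.25 lb
Glass = batch − LOI = 446.1 − 42.25 = 403.9 lb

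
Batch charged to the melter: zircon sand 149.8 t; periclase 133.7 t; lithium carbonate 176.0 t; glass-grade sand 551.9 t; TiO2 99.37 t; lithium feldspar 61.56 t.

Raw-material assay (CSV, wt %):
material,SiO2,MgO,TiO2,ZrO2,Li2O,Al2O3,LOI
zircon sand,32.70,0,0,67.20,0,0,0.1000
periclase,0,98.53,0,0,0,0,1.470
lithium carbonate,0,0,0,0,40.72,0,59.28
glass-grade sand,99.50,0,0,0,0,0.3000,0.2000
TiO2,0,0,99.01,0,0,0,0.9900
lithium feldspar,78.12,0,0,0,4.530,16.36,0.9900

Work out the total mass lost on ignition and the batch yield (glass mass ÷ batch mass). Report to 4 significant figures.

Mid-chain values are displayed, rounded to 4 significant digits, across the worked steps; the whole derivation holds full float precision through the solve; each reported figure takes a single rounding — derived quantities are computed using the weight values at 1063 t of glass in full precision (the six compositions, the totals, the yield, net glass mass, ignition loss), as they appear in the problem or the answer.
Ignition loss by material:
  zircon sand: 149.8 × 0.001000 = 0.1498 t
  periclase: 133.7 × 0.01470 = 1.965 t
  lithium carbonate: 176.0 × 0.5928 = 104.3 t
  glass-grade sand: 551.9 × 0.002000 = 1.104 t
  TiO2: 99.37 × 0.009900 = 0.9838 t
  lithium feldspar: 61.56 × 0.009900 = 0.6094 t
Total LOI = 109.1 t
Glass = batch − LOI = 1172 − 109.1 = 1063 t

LOI loss = 109.1 t; glass = 1063 t; yield = 90.69%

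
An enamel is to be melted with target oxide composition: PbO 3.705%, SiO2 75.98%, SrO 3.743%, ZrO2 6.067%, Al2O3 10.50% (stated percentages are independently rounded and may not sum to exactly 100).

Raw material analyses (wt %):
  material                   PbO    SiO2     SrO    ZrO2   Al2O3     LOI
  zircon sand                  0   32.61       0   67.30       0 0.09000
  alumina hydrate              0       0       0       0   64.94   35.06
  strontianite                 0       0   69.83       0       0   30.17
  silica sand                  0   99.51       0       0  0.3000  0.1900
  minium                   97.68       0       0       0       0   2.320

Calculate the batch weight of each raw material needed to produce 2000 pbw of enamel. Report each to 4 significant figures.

Batch per 2000 pbw enamel:
  zircon sand: 180.3 pbw
  alumina hydrate: 316.6 pbw
  strontianite: 107.2 pbw
  silica sand: 1468 pbw
  minium: 75.86 pbw
Total batch = 2148 pbw; LOI loss = 148.1 pbw; yield = 93.11%

Working values appear rounded off to 4 significant figures as written; the whole derivation keeps full float precision all the way through — every reported result sees exactly one rounding. Derived quantities, which include five oxide percentages, ignition loss, totals, net glass mass, the yield, are rebuilt in full precision, as written in the question or the answer, using the weight values for 2000 pbw of glass.
Oxide mass targets, per 2000 pbw enamel:
  PbO: 3.705% × 2000 = 74.10 pbw
  SiO2: 75.98% × 2000 = 1520 pbw
  SrO: 3.743% × 2000 = 74.86 pbw
  ZrO2: 6.067% × 2000 = 121.3 pbw
  Al2O3: 10.50% × 2000 = 210.0 pbw
Oxide-by-oxide audit given the weights on record, under the basis named above (target by target, the sums agree exact up to rounding of places):
  PbO: 75.86·0.9768 = 74.10 pbw (target 74.10 pbw)
  SiO2: 180.3·0.3261 + 1468·0.9951 = 1520 pbw (target 1520 pbw)
  SrO: 107.2·0.6983 = 74.86 pbw (target 74.86 pbw)
  ZrO2: 180.3·0.6730 = 121.3 pbw (target 121.3 pbw)
  Al2O3: 316.6·0.6494 + 1468·0.003000 = 210.0 pbw (target 210.0 pbw)
Glass-mass sanity pass: Σ batch − LOI loss = 2000 pbw (the Σ of target masses is 2000 pbw; against the stated basis, 2000 pbw — gaps are rounding artifacts).
Total batch = Σ batch = 2148 pbw; the LOI term Σ batch·LOI equals 148.1 pbw; glass ÷ batch gives a yield of 93.11%.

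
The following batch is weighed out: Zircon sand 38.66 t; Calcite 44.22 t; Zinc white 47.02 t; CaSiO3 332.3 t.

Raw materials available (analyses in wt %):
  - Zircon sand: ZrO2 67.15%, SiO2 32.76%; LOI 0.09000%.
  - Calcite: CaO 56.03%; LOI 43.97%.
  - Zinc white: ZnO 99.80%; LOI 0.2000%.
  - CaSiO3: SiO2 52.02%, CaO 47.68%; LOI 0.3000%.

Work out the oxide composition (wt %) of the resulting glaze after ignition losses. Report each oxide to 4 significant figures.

Working values appear rounded off to 4 significant digits between the steps. Each numeric step maintains full precision at each step — exactly one rounding is applied to each reported result; the derived quantities (totals, glass mass, the yield, the four compositions, ignition loss) are re-derived from the weighed amounts per 441.6 t of glass in full float precision as written in the problem or answer text.
Per-oxide mass from batch:
  ZrO2: 38.66·0.6715 = 25.96 t
  SiO2: 38.66·0.3276 + 332.3·0.5202 = 185.5 t
  CaO: 44.22·0.5603 + 332.3·0.4768 = 183.2 t
  ZnO: 47.02·0.9980 = 46.93 t
LOI: 38.66·9.000e-04 + 44.22·0.4397 + 47.02·0.002000 + 332.3·0.003000 = 20.57 t
The glass mass, total less LOI, = 462.2 − 20.57 = 441.6 t (the oxide masses sum to this)
wt % = oxide mass / glass mass × 100

Glass mass = 441.6 t (batch 462.2 − LOI 20.57).
Composition: ZrO2 5.878%, SiO2 42.01%, CaO 41.49%, ZnO 10.63%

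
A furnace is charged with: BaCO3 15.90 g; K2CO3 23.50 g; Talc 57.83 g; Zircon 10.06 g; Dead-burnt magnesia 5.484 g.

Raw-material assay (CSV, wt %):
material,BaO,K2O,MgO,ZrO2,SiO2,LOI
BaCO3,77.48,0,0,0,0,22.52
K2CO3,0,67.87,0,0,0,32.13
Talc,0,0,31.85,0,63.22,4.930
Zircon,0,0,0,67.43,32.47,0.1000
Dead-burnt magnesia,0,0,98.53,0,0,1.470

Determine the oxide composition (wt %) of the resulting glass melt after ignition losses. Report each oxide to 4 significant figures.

Glass mass = 98.70 g (batch 112.8 − LOI 14.07).
Composition: BaO 12.48%, K2O 16.16%, MgO 24.14%, ZrO2 6.873%, SiO2 40.35%

Values along the way appear rounded to four significant digits on the page — all internal work runs at full precision through every step; every reported figure is rounded a single time — all derived quantities, including totals, yield, glass mass, LOI, the five compositions, are computed starting from the weights for 98.70 g of glass in exact precision exactly as shown in problem or answer.
Oxide-by-oxide delivered mass:
  BaO: 15.90·0.7748 = 12.32 g
  K2O: 23.50·0.6787 = 15.95 g
  MgO: 57.83·0.3185 + 5.484·0.9853 = 23.82 g
  ZrO2: 10.06·0.6743 = 6.783 g
  SiO2: 57.83·0.6322 + 10.06·0.3247 = 39.83 g
LOI: 15.90·0.2252 + 23.50·0.3213 + 57.83·0.04930 + 10.06·0.001000 + 5.484·0.01470 = 14.07 g
Glass mass = batch − LOI = 112.8 − 14.07 = 98.70 g (= the summed oxide contributions)
each wt % is 100 × oxide ÷ glass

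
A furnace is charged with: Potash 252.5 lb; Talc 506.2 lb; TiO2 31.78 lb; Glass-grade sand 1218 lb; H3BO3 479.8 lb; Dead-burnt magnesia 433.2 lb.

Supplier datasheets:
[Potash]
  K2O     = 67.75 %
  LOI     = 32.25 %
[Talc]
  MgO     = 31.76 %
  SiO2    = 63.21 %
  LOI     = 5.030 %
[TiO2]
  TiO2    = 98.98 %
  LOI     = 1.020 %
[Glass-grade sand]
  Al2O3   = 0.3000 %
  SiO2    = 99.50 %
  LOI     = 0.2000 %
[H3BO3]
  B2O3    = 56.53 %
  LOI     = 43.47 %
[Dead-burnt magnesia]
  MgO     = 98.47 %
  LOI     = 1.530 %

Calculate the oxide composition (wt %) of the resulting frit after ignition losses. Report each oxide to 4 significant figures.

Glass mass = 2597 lb (batch 2921 − LOI 324.9).
Composition: K2O 6.588%, TiO2 1.211%, Al2O3 0.1407%, MgO 22.62%, SiO2 58.99%, B2O3 10.45%

Every computation keeps full float precision at each step. The intermediate values are printed (rounded to four significant digits) across the worked steps — each reported value sees exactly one rounding; the derived quantities, including the yield, glass mass, LOI, the six compositions, totals, are computed from the batch weights for 2597 lb of glass at full float precision, as quoted within the problem or the answer.
Mass of each oxide from the mix:
  K2O: 252.5·0.6775 = 171.1 lb
  TiO2: 31.78·0.9898 = 31.46 lb
  Al2O3: 1218·0.003000 = 3.654 lb
  MgO: 506.2·0.3176 + 433.2·0.9847 = 587.3 lb
  SiO2: 506.2·0.6321 + 1218·0.9950 = 1532 lb
  B2O3: 479.8·0.5653 = 271.2 lb
LOI: 252.5·0.3225 + 506.2·0.05030 + 31.78·0.01020 + 1218·0.002000 + 479.8·0.4347 + 433.2·0.01530 = 324.9 lb
Resulting glass, batch − LOI: 2921 − 324.9 = 2597 lb (= the summed oxide contributions)
wt % = 100 × oxide mass / glass mass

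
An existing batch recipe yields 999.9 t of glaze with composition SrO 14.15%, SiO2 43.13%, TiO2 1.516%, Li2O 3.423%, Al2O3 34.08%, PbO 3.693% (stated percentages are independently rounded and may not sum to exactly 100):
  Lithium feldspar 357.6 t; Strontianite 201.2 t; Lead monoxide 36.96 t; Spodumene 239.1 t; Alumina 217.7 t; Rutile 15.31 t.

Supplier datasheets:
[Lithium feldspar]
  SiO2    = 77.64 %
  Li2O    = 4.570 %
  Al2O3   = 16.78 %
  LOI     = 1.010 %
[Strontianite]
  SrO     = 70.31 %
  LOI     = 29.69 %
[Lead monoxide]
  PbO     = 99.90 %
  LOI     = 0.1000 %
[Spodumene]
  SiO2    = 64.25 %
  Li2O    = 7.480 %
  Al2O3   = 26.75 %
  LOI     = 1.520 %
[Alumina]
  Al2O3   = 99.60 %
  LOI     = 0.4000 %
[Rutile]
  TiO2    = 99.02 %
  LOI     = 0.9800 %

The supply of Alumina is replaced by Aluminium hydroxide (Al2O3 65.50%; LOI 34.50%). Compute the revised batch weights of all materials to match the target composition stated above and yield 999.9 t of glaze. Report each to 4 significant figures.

In-progress results are printed rounded off to 4 significant digits alongside each step; the working math holds full float precision at all times — exactly one rounding is applied to every reported result. All derived quantities, including yield, ignition loss, glass mass, six oxide percentages, the totals, are recomputed from the batch weights for 999.9 t of glass in full precision, as they appear in the problem or the answer.
Target masses of each oxide per 999.9 t glaze:
  SrO: 14.15% × 999.9 = 141.5 t
  SiO2: 43.13% × 999.9 = 431.3 t
  TiO2: 1.516% × 999.9 = 15.16 t
  Li2O: 3.423% × 999.9 = 34.23 t
  Al2O3: 34.08% × 999.9 = 340.8 t
  PbO: 3.693% × 999.9 = 36.93 t
Per-oxide balance check per the reported batch figures, versus the basis set out (delivered sums recover each target inside rounding margins):
  SrO: 201.2·0.7031 = 141.5 t (target 141.5 t)
  SiO2: 357.6·0.7764 + 239.1·0.6425 = 431.3 t (target 431.3 t)
  TiO2: 15.31·0.9902 = 15.16 t (target 15.16 t)
  Li2O: 357.6·0.04570 + 239.1·0.07480 = 34.23 t (target 34.23 t)
  Al2O3: 357.6·0.1678 + 239.1·0.2675 + 331.0·0.6550 = 340.8 t (target 340.8 t)
  PbO: 36.96·0.9990 = 36.92 t (target 36.93 t)
Glass mass check: whole batch net of LOI = 999.8 t (targets for the oxides total 999.8 t; versus the stated basis of 999.9 t — any gap is answer rounding).
Batch grand total — Σ batch = 1181 t; LOI removed, Σ of batch·LOI: 181.4 t; yield, glass over the total, = 84.65%.

Revised batch per 999.9 t glaze:
  Lithium feldspar: 357.6 t
  Strontianite: 201.2 t
  Lead monoxide: 36.96 t
  Spodumene: 239.1 t
  Aluminium hydroxide: 331.0 t
  Rutile: 15.31 t
Total batch = 1181 t; LOI loss = 181.4 t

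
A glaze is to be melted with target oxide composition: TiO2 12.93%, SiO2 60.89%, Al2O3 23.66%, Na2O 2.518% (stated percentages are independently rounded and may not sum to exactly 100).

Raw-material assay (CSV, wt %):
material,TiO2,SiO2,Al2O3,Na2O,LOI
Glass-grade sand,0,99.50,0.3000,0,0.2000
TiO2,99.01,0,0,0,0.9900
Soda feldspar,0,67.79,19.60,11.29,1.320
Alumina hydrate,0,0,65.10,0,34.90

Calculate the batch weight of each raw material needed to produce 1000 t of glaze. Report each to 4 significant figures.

The working math maintains full precision at all times — mid-chain values are shown rounded to four significant figures on the page — each reported value is rounded only once. Derived quantities are recomputed at full precision (the four compositions, the yield, LOI, totals, glass mass) using the weight values per 1000 t of glass precisely as stated by the question or the answer.
Oxide-by-oxide targets in 1000 t glaze:
  TiO2: 12.93% × 1000 = 129.3 t
  SiO2: 60.89% × 1000 = 608.9 t
  Al2O3: 23.66% × 1000 = 236.6 t
  Na2O: 2.518% × 1000 = 25.18 t
Oxide-by-oxide audit working from each reported weight, against the basis in use (sums match the target masses once rounding is allowed for):
  TiO2: 130.6·0.9901 = 129.3 t (target 129.3 t)
  SiO2: 460.0·0.9950 + 223.0·0.6779 = 608.9 t (target 608.9 t)
  Al2O3: 460.0·0.003000 + 223.0·0.1960 + 294.2·0.6510 = 236.6 t (target 236.6 t)
  Na2O: 223.0·0.1129 = 25.18 t (target 25.18 t)
The glass-mass cross-check: batch total minus LOI = 1000 t (per-oxide target masses sum to 1000 t; with the basis standing at 1000 t — rounding explains the deltas).
Batch total: Σ batch = 1108 t; Σ batch·LOI gives LOI loss = 107.8 t; yield: glass divided by total = 90.27%.

Batch per 1000 t glaze:
  Glass-grade sand: 460.0 t
  TiO2: 130.6 t
  Soda feldspar: 223.0 t
  Alumina hydrate: 294.2 t
Total batch = 1108 t; LOI loss = 107.8 t; yield = 90.27%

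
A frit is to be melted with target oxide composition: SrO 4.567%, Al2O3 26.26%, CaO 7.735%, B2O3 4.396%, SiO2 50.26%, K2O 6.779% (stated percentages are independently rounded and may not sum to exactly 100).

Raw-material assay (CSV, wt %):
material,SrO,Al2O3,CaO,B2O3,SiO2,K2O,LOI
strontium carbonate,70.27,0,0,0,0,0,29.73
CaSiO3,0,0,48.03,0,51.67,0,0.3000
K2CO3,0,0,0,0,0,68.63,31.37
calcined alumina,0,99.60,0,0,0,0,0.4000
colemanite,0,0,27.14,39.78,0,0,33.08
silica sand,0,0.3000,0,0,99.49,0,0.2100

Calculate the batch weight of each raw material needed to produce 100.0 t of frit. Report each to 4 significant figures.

Full float precision is maintained through the solve — intermediates are printed with 4-significant-figure rounding on the page. Each reported figure includes exactly one rounding. Derived quantities (yield, the six compositions, LOI, glass mass, totals) are carried in exact precision from the weighed amounts per 100.0 t of glass exactly as printed in problem or answer.
Oxide mass targets, per 100.0 t frit:
  SrO: 4.567% × 100.0 = 4.567 t
  Al2O3: 26.26% × 100.0 = 26.26 t
  CaO: 7.735% × 100.0 = 7.735 t
  B2O3: 4.396% × 100.0 = 4.396 t
  SiO2: 50.26% × 100.0 = 50.26 t
  K2O: 6.779% × 100.0 = 6.779 t
Balance tally, oxide-wise, applying the batch weights above, for the quoted basis mass (every target is met by its sum given rounding of the digits):
  SrO: 6.499·0.7027 = 4.567 t (target 4.567 t)
  Al2O3: 26.23·0.9960 + 45.40·0.003000 = 26.26 t (target 26.26 t)
  CaO: 9.860·0.4803 + 11.05·0.2714 = 7.735 t (target 7.735 t)
  B2O3: 11.05·0.3978 = 4.396 t (target 4.396 t)
  SiO2: 9.860·0.5167 + 45.40·0.9949 = 50.26 t (target 50.26 t)
  K2O: 9.878·0.6863 = 6.779 t (target 6.779 t)
Mass balance on the glass: net batch after ignition = 100.0 t (targets for the oxides total 100.0 t; the stated basis being 100.0 t — a pure rounding effect).
Total batch = Σ batch = 108.9 t; the LOI term Σ batch·LOI equals 8.916 t; the yield ratio, glass ÷ batch: 91.81%.

Batch per 100.0 t frit:
  strontium carbonate: 6.499 t
  CaSiO3: 9.860 t
  K2CO3: 9.878 t
  calcined alumina: 26.23 t
  colemanite: 11.05 t
  silica sand: 45.40 t
Total batch = 108.9 t; LOI loss = 8.916 t; yield = 91.81%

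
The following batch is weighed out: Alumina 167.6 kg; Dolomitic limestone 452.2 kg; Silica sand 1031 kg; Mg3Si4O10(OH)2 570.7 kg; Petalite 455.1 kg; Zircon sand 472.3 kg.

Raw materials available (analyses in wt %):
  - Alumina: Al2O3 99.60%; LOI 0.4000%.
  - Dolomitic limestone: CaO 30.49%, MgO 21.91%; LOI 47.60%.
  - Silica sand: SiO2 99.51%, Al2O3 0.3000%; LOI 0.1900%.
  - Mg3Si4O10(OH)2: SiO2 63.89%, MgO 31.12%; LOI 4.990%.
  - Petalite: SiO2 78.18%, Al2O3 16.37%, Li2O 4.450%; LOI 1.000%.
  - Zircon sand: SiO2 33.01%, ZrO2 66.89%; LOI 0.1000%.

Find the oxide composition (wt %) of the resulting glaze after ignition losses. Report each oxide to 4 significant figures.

Glass mass = 2898 kg (batch 3149 − LOI 251.4).
Composition: SiO2 65.65%, ZrO2 10.90%, Al2O3 8.439%, Li2O 0.6989%, CaO 4.758%, MgO 9.549%

Each numeric step runs at full float precision at each step — working values are displayed rounded to 4 significant figures. Every reported number takes a single rounding. Derived quantities, which include the six compositions, the totals, net glass mass, yield, LOI, are re-derived at full precision, as set out in the question or the answer, from the batch weights per 2898 kg of glass.
Oxide masses out of the charge:
  SiO2: 1031·0.9951 + 570.7·0.6389 + 455.1·0.7818 + 472.3·0.3301 = 1902 kg
  ZrO2: 472.3·0.6689 = 315.9 kg
  Al2O3: 167.6·0.9960 + 1031·0.003000 + 455.1·0.1637 = 244.5 kg
  Li2O: 455.1·0.04450 = 20.25 kg
  CaO: 452.2·0.3049 = 137.9 kg
  MgO: 452.2·0.2191 + 570.7·0.3112 = 276.7 kg
LOI: 167.6·0.004000 + 452.2·0.4760 + 1031·0.001900 + 570.7·0.04990 + 455.1·0.01000 + 472.3·0.001000 = 251.4 kg
The glass mass, total less LOI, = 3149 − 251.4 = 2898 kg (the oxide masses sum to this)
wt %: oxide over glass, times 100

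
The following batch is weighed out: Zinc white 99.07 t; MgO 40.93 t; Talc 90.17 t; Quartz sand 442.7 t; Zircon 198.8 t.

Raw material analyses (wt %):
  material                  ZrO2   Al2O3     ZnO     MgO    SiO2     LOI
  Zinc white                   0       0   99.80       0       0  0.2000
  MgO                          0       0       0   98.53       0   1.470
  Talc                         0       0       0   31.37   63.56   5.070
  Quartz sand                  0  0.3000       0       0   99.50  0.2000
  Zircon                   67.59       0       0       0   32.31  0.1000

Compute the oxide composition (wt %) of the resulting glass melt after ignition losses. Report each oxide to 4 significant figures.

Each numeric step holds full precision all the way through; the intermediate values are displayed rounded to four significant figures alongside each step; every reported number carries a single rounding — the derived quantities, including LOI, the yield, glass mass, the totals, five oxide percentages, are carried using the weight values on 865.2 t of glass at exact precision, as set out in the question or the answer.
Oxide masses out of the charge:
  ZrO2: 198.8·0.6759 = 134.4 t
  Al2O3: 442.7·0.003000 = 1.328 t
  ZnO: 99.07·0.9980 = 98.87 t
  MgO: 40.93·0.9853 + 90.17·0.3137 = 68.61 t
  SiO2: 90.17·0.6356 + 442.7·0.9950 + 198.8·0.3231 = 562.0 t
LOI: 99.07·0.002000 + 40.93·0.01470 + 90.17·0.05070 + 442.7·0.002000 + 198.8·0.001000 = 6.456 t
The glass mass, total less LOI, = 871.7 − 6.456 = 865.2 t (= the summed oxide contributions)
each oxide over glass, ×100, is wt %

Glass mass = 865.2 t (batch 871.7 − LOI 6.456).
Composition: ZrO2 15.53%, Al2O3 0.1535%, ZnO 11.43%, MgO 7.930%, SiO2 64.96%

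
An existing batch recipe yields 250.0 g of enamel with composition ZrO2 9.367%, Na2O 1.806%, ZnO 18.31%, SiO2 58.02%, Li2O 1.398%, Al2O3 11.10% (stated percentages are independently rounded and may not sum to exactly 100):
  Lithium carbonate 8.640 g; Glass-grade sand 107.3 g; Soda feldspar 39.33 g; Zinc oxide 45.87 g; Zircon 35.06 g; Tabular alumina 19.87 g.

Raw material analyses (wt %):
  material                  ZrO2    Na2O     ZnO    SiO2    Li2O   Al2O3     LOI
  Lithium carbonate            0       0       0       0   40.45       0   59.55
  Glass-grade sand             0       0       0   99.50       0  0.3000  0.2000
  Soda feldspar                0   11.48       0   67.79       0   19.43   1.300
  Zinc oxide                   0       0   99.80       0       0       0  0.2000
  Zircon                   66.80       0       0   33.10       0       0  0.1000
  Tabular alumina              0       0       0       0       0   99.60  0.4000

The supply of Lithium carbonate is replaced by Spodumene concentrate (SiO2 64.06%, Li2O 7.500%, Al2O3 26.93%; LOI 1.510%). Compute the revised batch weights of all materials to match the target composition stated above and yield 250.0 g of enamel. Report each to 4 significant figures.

Working values are shown (rounded to 4 significant digits) as written; the working math holds full float precision through every step — every reported number is rounded a single time — the derived quantities, which include the six compositions, LOI, totals, yield, net glass mass, are recomputed at exact precision, as set out in either problem or answer, from the weighed amounts at 250.0 g of glass.
The oxide mass targets at 250.0 g enamel:
  ZrO2: 9.367% × 250.0 = 23.42 g
  Na2O: 1.806% × 250.0 = 4.515 g
  ZnO: 18.31% × 250.0 = 45.78 g
  SiO2: 58.02% × 250.0 = 145.0 g
  Li2O: 1.398% × 250.0 = 3.495 g
  Al2O3: 11.10% × 250.0 = 27.75 g
A balance pass over the oxides, working from each reported weight, per the basis as stated (oxide sums agree with the targets modulo rounding of the values):
  ZrO2: 35.06·0.6680 = 23.42 g (target 23.42 g)
  Na2O: 39.33·0.1148 = 4.515 g (target 4.515 g)
  ZnO: 45.87·0.9980 = 45.78 g (target 45.78 g)
  SiO2: 46.60·0.6406 + 77.32·0.9950 + 39.33·0.6779 + 35.06·0.3310 = 145.1 g (target 145.0 g)
  Li2O: 46.60·0.07500 = 3.495 g (target 3.495 g)
  Al2O3: 46.60·0.2693 + 77.32·0.003000 + 39.33·0.1943 + 7.356·0.9960 = 27.75 g (target 27.75 g)
Mass balance on the glass: Σ batch − LOI loss = 250.0 g (per-oxide target masses sum to 250.0 g; the stated basis being 250.0 g — gaps are rounding artifacts).
Adding the batch up: Σ batch = 251.5 g; LOI loss = Σ batch·LOI = 1.526 g; glass ÷ batch gives a yield of 99.39%.

Revised batch per 250.0 g enamel:
  Spodumene concentrate: 46.60 g
  Glass-grade sand: 77.32 g
  Soda feldspar: 39.33 g
  Zinc oxide: 45.87 g
  Zircon: 35.06 g
  Tabular alumina: 7.356 g
Total batch = 251.5 g; LOI loss = 1.526 g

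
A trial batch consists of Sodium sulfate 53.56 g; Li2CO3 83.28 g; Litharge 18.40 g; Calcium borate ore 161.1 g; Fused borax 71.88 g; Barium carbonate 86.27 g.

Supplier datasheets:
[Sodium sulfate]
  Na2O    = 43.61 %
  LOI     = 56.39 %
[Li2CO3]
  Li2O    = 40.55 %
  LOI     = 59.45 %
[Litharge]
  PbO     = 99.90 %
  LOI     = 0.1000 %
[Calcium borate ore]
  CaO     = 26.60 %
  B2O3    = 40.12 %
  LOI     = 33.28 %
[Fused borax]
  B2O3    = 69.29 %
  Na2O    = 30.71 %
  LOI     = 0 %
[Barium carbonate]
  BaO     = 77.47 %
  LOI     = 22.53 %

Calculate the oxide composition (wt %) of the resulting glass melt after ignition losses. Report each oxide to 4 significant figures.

Full precision is carried in every operation. Mid-chain values are displayed with 4-significant-figure rounding when written out; each reported result is rounded just once. Derived quantities, including the totals, ignition loss, the yield, the six compositions, glass mass, are computed from the weighed amounts at 321.7 g of glass at full precision, as they appear in question or answer.
What the batch supplies per oxide:
  BaO: 86.27·0.7747 = 66.83 g
  CaO: 161.1·0.2660 = 42.85 g
  B2O3: 161.1·0.4012 + 71.88·0.6929 = 114.4 g
  Li2O: 83.28·0.4055 = 33.77 g
  PbO: 18.40·0.9990 = 18.38 g
  Na2O: 53.56·0.4361 + 71.88·0.3071 = 45.43 g
LOI: 53.56·0.5639 + 83.28·0.5945 + 18.40·0.001000 + 161.1·0.3328 + 86.27·0.2253 = 152.8 g
Resulting glass, batch − LOI: 474.5 − 152.8 = 321.7 g (equal to the oxide-mass sum)
oxide / glass × 100 gives the wt %

Glass mass = 321.7 g (batch 474.5 − LOI 152.8).
Composition: BaO 20.77%, CaO 13.32%, B2O3 35.57%, Li2O 10.50%, PbO 5.714%, Na2O 14.12%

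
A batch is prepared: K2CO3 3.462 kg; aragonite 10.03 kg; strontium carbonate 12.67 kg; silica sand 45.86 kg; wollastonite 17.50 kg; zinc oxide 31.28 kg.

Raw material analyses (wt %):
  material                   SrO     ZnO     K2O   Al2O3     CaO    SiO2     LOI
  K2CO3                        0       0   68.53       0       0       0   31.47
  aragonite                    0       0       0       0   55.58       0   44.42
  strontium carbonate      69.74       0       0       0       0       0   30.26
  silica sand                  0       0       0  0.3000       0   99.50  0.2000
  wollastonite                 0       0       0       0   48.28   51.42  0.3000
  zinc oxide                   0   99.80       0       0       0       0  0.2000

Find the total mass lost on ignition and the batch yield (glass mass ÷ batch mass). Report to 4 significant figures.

LOI loss = 9.586 kg; glass = 111.2 kg; yield = 92.07%

The intermediate values are printed rounded to four significant figures when written out — exact precision is maintained all the way through — exactly one rounding is applied to each reported figure. All derived quantities, which include the six compositions, the totals, yield, glass mass, LOI, are computed in full precision, as given in question or answer, starting from the weights on 111.2 kg of glass.
Loss on ignition, line by line:
  K2CO3: 3.462 × 0.3147 = 1.089 kg
  aragonite: 10.03 × 0.4442 = 4.455 kg
  strontium carbonate: 12.67 × 0.3026 = 3.834 kg
  silica sand: 45.86 × 0.002000 = 0.09172 kg
  wollastonite: 17.50 × 0.003000 = 0.05250 kg
  zinc oxide: 31.28 × 0.002000 = 0.06256 kg
Total LOI = 9.586 kg
Glass = batch − LOI = 120.8 − 9.586 = 111.2 kg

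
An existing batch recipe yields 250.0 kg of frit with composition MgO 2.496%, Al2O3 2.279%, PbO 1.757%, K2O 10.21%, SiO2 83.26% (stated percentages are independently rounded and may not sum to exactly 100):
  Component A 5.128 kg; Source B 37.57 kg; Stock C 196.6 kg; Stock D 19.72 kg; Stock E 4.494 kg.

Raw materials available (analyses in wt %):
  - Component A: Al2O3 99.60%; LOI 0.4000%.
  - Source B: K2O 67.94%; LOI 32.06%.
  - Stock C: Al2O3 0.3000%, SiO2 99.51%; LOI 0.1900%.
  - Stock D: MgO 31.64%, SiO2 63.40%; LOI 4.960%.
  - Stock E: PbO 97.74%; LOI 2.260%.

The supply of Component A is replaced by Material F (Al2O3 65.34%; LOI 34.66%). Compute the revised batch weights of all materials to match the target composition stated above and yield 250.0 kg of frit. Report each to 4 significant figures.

Revised batch per 250.0 kg frit:
  Material F: 7.817 kg
  Source B: 37.57 kg
  Stock C: 196.6 kg
  Stock D: 19.72 kg
  Stock E: 4.494 kg
Total batch = 266.2 kg; LOI loss = 16.21 kg

Rounding to four significant digits applies to every mid-chain value as displayed. Full precision is carried in every operation. A single rounding finalizes every reported number. Derived quantities (yield, net glass mass, five oxide percentages, totals, ignition loss) are recomputed from the weighed amounts on 250.0 kg of glass in full float precision precisely as stated by either problem or answer.
Oxide mass targets, per 250.0 kg frit:
  MgO: 2.496% × 250.0 = 6.240 kg
  Al2O3: 2.279% × 250.0 = 5.698 kg
  PbO: 1.757% × 250.0 = 4.392 kg
  K2O: 10.21% × 250.0 = 25.52 kg
  SiO2: 83.26% × 250.0 = 208.2 kg
Per-oxide balance check working from each reported weight, against the basis in use (sum by sum, the targets are met given rounding of the digits):
  MgO: 19.72·0.3164 = 6.239 kg (target 6.240 kg)
  Al2O3: 7.817·0.6534 + 196.6·0.003000 = 5.697 kg (target 5.698 kg)
  PbO: 4.494·0.9774 = 4.392 kg (target 4.392 kg)
  K2O: 37.57·0.6794 = 25.53 kg (target 25.52 kg)
  SiO2: 196.6·0.9951 + 19.72·0.6340 = 208.1 kg (target 208.2 kg)
Glass mass check: total charge less LOI = 250.0 kg (the Σ of target masses is 250.0 kg; with the basis standing at 250.0 kg — gaps are rounding artifacts).
Summing the batch: Σ batch = 266.2 kg; the LOI term Σ batch·LOI equals 16.21 kg; yield, glass over the total, = 93.91%.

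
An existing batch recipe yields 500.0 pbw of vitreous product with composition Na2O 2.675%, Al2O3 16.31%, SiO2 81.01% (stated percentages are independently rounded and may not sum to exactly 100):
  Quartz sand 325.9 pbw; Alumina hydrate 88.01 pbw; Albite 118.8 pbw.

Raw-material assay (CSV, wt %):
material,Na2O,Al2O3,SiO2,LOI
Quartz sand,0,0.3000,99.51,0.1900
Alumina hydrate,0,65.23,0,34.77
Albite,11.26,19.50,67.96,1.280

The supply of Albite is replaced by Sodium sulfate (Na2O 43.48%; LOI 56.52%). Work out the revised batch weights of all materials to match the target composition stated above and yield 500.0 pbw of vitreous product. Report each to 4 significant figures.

Revised batch per 500.0 pbw vitreous product:
  Quartz sand: 407.0 pbw
  Alumina hydrate: 123.1 pbw
  Sodium sulfate: 30.76 pbw
Total batch = 560.9 pbw; LOI loss = 60.96 pbw

Working values are printed, with 4-significant-figure rounding, at each printed step; the working math keeps full precision all the way through. A single rounding completes every reported figure. Derived quantities, which include LOI, three oxide percentages, yield, totals, net glass mass, are re-derived in exact precision, precisely as stated by the problem or the answer, starting from the weights at 500.0 pbw of glass.
Target masses of each oxide per 500.0 pbw vitreous product:
  Na2O: 2.675% × 500.0 = 13.38 pbw
  Al2O3: 16.31% × 500.0 = 81.55 pbw
  SiO2: 81.01% × 500.0 = 405.0 pbw
Checking each oxide sum given the weights on record, per the basis as stated (every target is met by its sum given rounding of the digits):
  Na2O: 30.76·0.4348 = 13.37 pbw (target 13.38 pbw)
  Al2O3: 407.0·0.003000 + 123.1·0.6523 = 81.52 pbw (target 81.55 pbw)
  SiO2: 407.0·0.9951 = 405.0 pbw (target 405.0 pbw)
Auditing the glass mass value: total batch − LOI = 499.9 pbw (the targets, summed, come to 500.0 pbw; against the stated basis, 500.0 pbw — gaps are rounding artifacts).
Whole-batch sum: Σ batch = 560.9 pbw; the LOI term Σ batch·LOI equals 60.96 pbw; glass ÷ batch gives a yield of 89.13%.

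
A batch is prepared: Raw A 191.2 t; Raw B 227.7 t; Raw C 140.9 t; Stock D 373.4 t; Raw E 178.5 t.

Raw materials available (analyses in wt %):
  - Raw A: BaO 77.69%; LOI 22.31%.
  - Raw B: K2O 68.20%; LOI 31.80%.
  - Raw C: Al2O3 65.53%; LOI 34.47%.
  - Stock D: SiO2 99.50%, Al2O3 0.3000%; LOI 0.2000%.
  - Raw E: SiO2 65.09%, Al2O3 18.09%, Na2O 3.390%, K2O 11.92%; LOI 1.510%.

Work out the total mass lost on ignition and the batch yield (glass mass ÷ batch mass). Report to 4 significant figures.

LOI loss = 167.1 t; glass = 944.6 t; yield = 84.97%

Values along the way are rounded to 4 significant figures when displayed — all internal work keeps full float precision at each step. Each reported result undergoes a single rounding — the derived quantities (net glass mass, totals, the yield, ignition loss, the five compositions) are computed at full float precision starting from the weights for 944.6 t of glass as quoted within question or answer.
Loss on ignition, line by line:
  Raw A: 191.2 × 0.2231 = 42.66 t
  Raw B: 227.7 × 0.3180 = 72.41 t
  Raw C: 140.9 × 0.3447 = 48.57 t
  Stock D: 373.4 × 0.002000 = 0.7468 t
  Raw E: 178.5 × 0.01510 = 2.695 t
Total LOI = 167.1 t
Glass = batch − LOI = 1112 − 167.1 = 944.6 t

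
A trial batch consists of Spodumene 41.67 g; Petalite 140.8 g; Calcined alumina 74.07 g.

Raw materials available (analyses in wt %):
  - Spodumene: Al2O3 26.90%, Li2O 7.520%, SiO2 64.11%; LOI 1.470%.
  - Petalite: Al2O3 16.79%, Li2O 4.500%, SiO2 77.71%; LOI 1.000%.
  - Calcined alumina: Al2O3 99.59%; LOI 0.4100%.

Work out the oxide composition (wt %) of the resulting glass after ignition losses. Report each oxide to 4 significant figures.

Each numeric step carries full precision through the solve — in-progress results are shown (rounded to 4 significant figures) in the printout — every reported value is rounded only once; all derived quantities (the totals, three oxide percentages, glass mass, ignition loss, yield) are re-derived in full precision from the weighed amounts per 254.2 g of glass exactly as printed in question or answer.
Per-oxide mass from batch:
  Al2O3: 41.67·0.2690 + 140.8·0.1679 + 74.07·0.9959 = 108.6 g
  Li2O: 41.67·0.07520 + 140.8·0.04500 = 9.470 g
  SiO2: 41.67·0.6411 + 140.8·0.7771 = 136.1 g
LOI: 41.67·0.01470 + 140.8·0.01000 + 74.07·0.004100 = 2.324 g
Glass mass = batch − LOI = 256.5 − 2.324 = 254.2 g (matching Σ of the oxides)
wt %: oxide over glass, times 100

Glass mass = 254.2 g (batch 256.5 − LOI 2.324).
Composition: Al2O3 42.73%, Li2O 3.725%, SiO2 53.55%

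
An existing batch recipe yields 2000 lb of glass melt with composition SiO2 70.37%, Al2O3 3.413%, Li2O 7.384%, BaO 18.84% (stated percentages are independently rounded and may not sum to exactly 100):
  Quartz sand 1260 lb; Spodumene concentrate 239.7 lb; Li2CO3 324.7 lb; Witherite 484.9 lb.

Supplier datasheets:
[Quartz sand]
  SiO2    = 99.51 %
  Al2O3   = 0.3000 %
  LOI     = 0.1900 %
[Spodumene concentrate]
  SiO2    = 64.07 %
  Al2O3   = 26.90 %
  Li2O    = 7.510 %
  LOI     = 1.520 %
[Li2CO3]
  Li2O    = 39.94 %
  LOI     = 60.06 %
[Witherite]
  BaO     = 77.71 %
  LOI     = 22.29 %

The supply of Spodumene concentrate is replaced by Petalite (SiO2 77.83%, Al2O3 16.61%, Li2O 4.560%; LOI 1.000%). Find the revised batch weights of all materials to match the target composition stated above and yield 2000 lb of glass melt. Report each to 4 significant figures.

Revised batch per 2000 lb glass melt:
  Quartz sand: 1109 lb
  Petalite: 390.9 lb
  Li2CO3: 325.1 lb
  Witherite: 484.9 lb
Total batch = 2310 lb; LOI loss = 309.4 lb

Working values are shown rounded off to 4 significant digits on the page; the whole derivation carries exact precision at every stage; each reported figure is rounded just once; all derived quantities, including yield, the totals, LOI, the four compositions, net glass mass, are carried starting from the weights at 2000 lb of glass in full float precision, as they appear in question or answer.
Target masses of each oxide per 2000 lb glass melt:
  SiO2: 70.37% × 2000 = 1407 lb
  Al2O3: 3.413% × 2000 = 68.26 lb
  Li2O: 7.384% × 2000 = 147.7 lb
  BaO: 18.84% × 2000 = 376.8 lb
Sums-versus-targets review on the weights just shown, against the basis in use (delivered sums recover each target once rounding is allowed for):
  SiO2: 1109·0.9951 + 390.9·0.7783 = 1408 lb (target 1407 lb)
  Al2O3: 1109·0.003000 + 390.9·0.1661 = 68.26 lb (target 68.26 lb)
  Li2O: 390.9·0.04560 + 325.1·0.3994 = 147.7 lb (target 147.7 lb)
  BaO: 484.9·0.7771 = 376.8 lb (target 376.8 lb)
Glass-mass closure: total charge less LOI = 2001 lb (the targets, summed, come to 2000 lb; basis as stated: 2000 lb — deltas are rounding alone).
Whole-batch sum: Σ batch = 2310 lb; ignition loss, Σ(batch × LOI) = 309.4 lb; glass ÷ batch gives a yield of 86.61%.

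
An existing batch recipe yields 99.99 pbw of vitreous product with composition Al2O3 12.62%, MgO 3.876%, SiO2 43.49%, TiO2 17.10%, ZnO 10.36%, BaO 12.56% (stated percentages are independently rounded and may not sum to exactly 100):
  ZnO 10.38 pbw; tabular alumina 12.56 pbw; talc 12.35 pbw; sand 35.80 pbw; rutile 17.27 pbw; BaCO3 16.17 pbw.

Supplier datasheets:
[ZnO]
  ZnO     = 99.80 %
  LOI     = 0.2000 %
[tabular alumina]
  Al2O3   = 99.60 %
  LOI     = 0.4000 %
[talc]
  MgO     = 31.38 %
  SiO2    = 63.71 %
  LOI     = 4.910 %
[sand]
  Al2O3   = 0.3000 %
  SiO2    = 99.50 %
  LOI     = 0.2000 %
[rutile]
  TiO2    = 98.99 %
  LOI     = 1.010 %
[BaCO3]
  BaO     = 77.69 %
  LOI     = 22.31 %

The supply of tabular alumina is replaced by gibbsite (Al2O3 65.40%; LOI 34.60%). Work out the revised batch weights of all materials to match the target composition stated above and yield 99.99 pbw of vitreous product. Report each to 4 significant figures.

Revised batch per 99.99 pbw vitreous product:
  ZnO: 10.38 pbw
  gibbsite: 19.13 pbw
  talc: 12.35 pbw
  sand: 35.80 pbw
  rutile: 17.27 pbw
  BaCO3: 16.17 pbw
Total batch = 111.1 pbw; LOI loss = 11.10 pbw

All arithmetic runs at full float precision at every stage; working values appear, rounded to four significant digits, at each printed step — every reported number is rounded only once. The derived quantities, including LOI, the totals, glass mass, yield, six oxide percentages, are re-derived from the batch weights for 99.99 pbw of glass in full precision precisely as stated by question or answer.
Target masses of each oxide per 99.99 pbw vitreous product:
  Al2O3: 12.62% × 99.99 = 12.62 pbw
  MgO: 3.876% × 99.99 = 3.876 pbw
  SiO2: 43.49% × 99.99 = 43.49 pbw
  TiO2: 17.10% × 99.99 = 17.10 pbw
  ZnO: 10.36% × 99.99 = 10.36 pbw
  BaO: 12.56% × 99.99 = 12.56 pbw
Checking each oxide sum using the reported weights, against the basis in use (summed amounts equal target values within answer rounding):
  Al2O3: 19.13·0.6540 + 35.80·0.003000 = 12.62 pbw (target 12.62 pbw)
  MgO: 12.35·0.3138 = 3.875 pbw (target 3.876 pbw)
  SiO2: 12.35·0.6371 + 35.80·0.9950 = 43.49 pbw (target 43.49 pbw)
  TiO2: 17.27·0.9899 = 17.10 pbw (target 17.10 pbw)
  ZnO: 10.38·0.9980 = 10.36 pbw (target 10.36 pbw)
  BaO: 16.17·0.7769 = 12.56 pbw (target 12.56 pbw)
Glass mass check: Σ batch − LOI loss = 100.0 pbw (the targets, summed, come to 100.0 pbw; versus the stated basis of 99.99 pbw — deltas are rounding alone).
Adding the batch up: Σ batch = 111.1 pbw; LOI loss = Σ batch·LOI = 11.10 pbw; yield: glass divided by total = 90.01%.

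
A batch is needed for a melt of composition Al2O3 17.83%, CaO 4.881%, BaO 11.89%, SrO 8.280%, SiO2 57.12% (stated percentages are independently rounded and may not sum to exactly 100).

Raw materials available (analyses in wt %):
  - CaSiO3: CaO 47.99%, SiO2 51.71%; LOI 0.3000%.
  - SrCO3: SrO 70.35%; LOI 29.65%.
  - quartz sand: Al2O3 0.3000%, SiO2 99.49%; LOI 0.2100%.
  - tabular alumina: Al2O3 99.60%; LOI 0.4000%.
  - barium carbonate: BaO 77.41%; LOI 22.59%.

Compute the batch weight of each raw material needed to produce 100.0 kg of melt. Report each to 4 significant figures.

The whole derivation keeps full precision in every operation. Working values are displayed rounded to 4 significant figures at each printed step — a single rounding produces every reported result. All derived quantities (ignition loss, totals, net glass mass, the five compositions, yield) are recomputed in full float precision from the weighed amounts for 100.0 kg of glass as written in the problem or the answer.
Target masses of each oxide per 100.0 kg melt:
  Al2O3: 17.83% × 100.0 = 17.83 kg
  CaO: 4.881% × 100.0 = 4.881 kg
  BaO: 11.89% × 100.0 = 11.89 kg
  SrO: 8.280% × 100.0 = 8.280 kg
  SiO2: 57.12% × 100.0 = 57.12 kg
A balance pass over the oxides, given the weights on record, for the quoted basis mass (delivered sums recover each target inside rounding margins):
  Al2O3: 52.13·0.003000 + 17.74·0.9960 = 17.83 kg (target 17.83 kg)
  CaO: 10.17·0.4799 = 4.881 kg (target 4.881 kg)
  BaO: 15.36·0.7741 = 11.89 kg (target 11.89 kg)
  SrO: 11.77·0.7035 = 8.280 kg (target 8.280 kg)
  SiO2: 10.17·0.5171 + 52.13·0.9949 = 57.12 kg (target 57.12 kg)
Glass-mass bookkeeping: Σ batch − LOI loss = 100.0 kg (targets for the oxides total 100.0 kg; versus the stated basis of 100.0 kg — any gap is answer rounding).
Batch total: Σ batch = 107.2 kg; loss to ignition Σ batch·LOI = 7.171 kg; as yield: glass ÷ batch → 93.31%.

Batch per 100.0 kg melt:
  CaSiO3: 10.17 kg
  SrCO3: 11.77 kg
  quartz sand: 52.13 kg
  tabular alumina: 17.74 kg
  barium carbonate: 15.36 kg
Total batch = 107.2 kg; LOI loss = 7.171 kg; yield = 93.31%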